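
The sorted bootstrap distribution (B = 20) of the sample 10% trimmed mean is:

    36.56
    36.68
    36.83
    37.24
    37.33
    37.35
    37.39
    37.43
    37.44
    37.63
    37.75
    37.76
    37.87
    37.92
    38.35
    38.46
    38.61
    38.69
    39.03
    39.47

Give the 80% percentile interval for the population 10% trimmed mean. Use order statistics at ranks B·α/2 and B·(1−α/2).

(36.68, 38.69)

α = 0.20; lower rank = 20 × 0.100 = 2; upper rank = 20 × 0.900 = 18.
The 2nd smallest replicate is 36.68; the 18th is 38.69.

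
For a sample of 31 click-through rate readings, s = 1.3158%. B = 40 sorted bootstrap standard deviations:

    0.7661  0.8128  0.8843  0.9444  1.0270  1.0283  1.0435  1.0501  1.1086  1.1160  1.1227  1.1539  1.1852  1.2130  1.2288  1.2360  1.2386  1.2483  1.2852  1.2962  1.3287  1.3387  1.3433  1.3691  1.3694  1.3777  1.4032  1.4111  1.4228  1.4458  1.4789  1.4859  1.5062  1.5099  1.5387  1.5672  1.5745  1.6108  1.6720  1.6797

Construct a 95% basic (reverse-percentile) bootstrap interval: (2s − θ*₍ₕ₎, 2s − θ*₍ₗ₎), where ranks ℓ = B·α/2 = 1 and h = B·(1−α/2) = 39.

Percentile endpoints at ranks 1 and 39: θ*₍1₎ = 0.7661, θ*₍39₎ = 1.6720.
Basic interval reflects these around s:
  lower = 2 × 1.3158 − 1.6720 = 0.9596
  upper = 2 × 1.3158 − 0.7661 = 1.8655

(0.9596, 1.8655)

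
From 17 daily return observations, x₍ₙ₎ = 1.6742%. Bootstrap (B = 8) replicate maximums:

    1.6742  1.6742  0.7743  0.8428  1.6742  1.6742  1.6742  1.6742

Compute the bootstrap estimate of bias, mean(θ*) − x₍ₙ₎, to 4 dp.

bias = −0.2164

mean(θ*) = (1.6742 + 1.6742 + 0.7743 + 0.8428 + 1.6742 + 1.6742 + 1.6742 + 1.6742) / 8 = 1.45779
bias = 1.45779 − 1.6742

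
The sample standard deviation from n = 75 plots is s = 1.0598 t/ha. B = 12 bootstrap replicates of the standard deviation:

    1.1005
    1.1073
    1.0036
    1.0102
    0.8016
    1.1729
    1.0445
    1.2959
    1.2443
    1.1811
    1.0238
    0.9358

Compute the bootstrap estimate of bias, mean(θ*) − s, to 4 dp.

bias = +0.0170

mean(θ*) = (1.1005 + 1.1073 + 1.0036 + 1.0102 + 0.8016 + 1.1729 + 1.0445 + 1.2959 + 1.2443 + 1.1811 + 1.0238 + 0.9358) / 12 = 1.07679
bias = 1.07679 − 1.0598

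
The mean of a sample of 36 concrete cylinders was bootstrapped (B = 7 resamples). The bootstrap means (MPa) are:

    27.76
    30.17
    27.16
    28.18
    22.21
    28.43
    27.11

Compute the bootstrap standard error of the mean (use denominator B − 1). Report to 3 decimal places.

SE* = 2.465

Bootstrap SE is the standard deviation of the 7 replicate means.
Mean of replicates: (27.76 + 30.17 + 27.16 + 28.18 + 22.21 + 28.43 + 27.11) / 7 = 191.0200 / 7 = 27.2886
Sum of squared deviations: (+0.4714)² + (+2.8814)² + (−0.1286)² + (+0.8914)² + (−5.0786)² + (+1.1414)² + (−0.1786)² = 36.4627
Variance = 36.4627 / 6 = 6.0771
SE* = √6.0771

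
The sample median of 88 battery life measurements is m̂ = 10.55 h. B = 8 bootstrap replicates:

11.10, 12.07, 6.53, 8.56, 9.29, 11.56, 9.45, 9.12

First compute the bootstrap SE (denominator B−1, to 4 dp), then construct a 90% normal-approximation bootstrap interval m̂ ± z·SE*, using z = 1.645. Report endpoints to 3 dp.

Mean of replicates = 9.7100; sum of squared deviations = 22.9512; SE* = √(22.9512/7) = 1.8107
Margin = 1.645 × 1.8107 = 2.9786
Interval: 10.55 ± 2.9786

(7.571, 13.529)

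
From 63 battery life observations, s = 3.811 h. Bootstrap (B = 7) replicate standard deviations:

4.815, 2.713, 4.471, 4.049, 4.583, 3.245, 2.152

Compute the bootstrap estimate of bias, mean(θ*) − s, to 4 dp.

bias = −0.0927

mean(θ*) = (4.815 + 2.713 + 4.471 + 4.049 + 4.583 + 3.245 + 2.152) / 7 = 3.71829
bias = 3.71829 − 3.811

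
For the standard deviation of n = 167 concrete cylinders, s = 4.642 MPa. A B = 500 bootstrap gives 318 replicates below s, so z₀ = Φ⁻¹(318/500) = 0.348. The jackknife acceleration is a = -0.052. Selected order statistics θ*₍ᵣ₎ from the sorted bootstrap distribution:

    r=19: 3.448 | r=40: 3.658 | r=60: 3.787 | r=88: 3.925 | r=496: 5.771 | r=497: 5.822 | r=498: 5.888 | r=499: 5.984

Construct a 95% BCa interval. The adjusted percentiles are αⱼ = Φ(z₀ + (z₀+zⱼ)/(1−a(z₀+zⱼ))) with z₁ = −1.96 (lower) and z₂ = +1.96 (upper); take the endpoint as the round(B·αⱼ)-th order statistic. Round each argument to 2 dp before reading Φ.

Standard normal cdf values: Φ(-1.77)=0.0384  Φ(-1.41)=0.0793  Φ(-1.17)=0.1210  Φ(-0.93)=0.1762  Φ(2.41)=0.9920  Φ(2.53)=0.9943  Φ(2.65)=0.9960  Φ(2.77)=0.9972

Lower: z₀ + z₁ = 0.348 + (-1.960) = -1.612; 1 − a(z₀+z₁) = 1 − (-0.052)(-1.612) = 0.9162; argument = 0.348 + (-1.612)/0.9162 = -1.4115 → -1.41.
α₁ = Φ(-1.41) = 0.0793; rank = round(500 × 0.0793) = 40; θ*₍40₎ = 3.658.
Upper: z₀ + z₂ = 2.308; 1 − a(z₀+z₂) = 1.1200; argument = 2.4087 → 2.41; α₂ = 0.9920; rank = 496; θ*₍496₎ = 5.771.

(3.658, 5.771)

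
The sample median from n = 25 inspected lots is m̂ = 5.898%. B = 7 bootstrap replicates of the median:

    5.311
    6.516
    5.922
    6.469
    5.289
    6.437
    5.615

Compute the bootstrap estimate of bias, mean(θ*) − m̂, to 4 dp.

bias = +0.0390

mean(θ*) = (5.311 + 6.516 + 5.922 + 6.469 + 5.289 + 6.437 + 5.615) / 7 = 5.93700
bias = 5.93700 − 5.898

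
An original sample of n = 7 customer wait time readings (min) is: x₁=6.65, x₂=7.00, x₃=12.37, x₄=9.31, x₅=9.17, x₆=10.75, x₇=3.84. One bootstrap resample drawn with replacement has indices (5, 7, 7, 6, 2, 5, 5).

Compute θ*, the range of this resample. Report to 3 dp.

θ* = 6.910

Resample values: 9.17, 3.84, 3.84, 10.75, 7.00, 9.17, 9.17.
Range = 10.75 − 3.84 = 6.910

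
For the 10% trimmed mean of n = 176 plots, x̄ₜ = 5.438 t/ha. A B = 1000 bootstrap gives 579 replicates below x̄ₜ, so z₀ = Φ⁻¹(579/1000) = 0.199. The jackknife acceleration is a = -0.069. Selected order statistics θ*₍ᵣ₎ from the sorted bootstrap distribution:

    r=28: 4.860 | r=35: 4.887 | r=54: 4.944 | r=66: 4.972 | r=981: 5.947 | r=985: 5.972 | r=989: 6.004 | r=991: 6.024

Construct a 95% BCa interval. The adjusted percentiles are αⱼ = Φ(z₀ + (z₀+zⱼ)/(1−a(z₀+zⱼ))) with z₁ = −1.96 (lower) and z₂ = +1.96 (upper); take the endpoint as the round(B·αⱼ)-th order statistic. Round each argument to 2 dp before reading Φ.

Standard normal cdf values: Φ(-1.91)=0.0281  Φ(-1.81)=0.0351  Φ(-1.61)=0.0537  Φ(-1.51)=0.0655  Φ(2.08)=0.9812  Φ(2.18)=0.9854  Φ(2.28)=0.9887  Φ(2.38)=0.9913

Lower: z₀ + z₁ = 0.199 + (-1.960) = -1.761; 1 − a(z₀+z₁) = 1 − (-0.069)(-1.761) = 0.8785; argument = 0.199 + (-1.761)/0.8785 = -1.8056 → -1.81.
α₁ = Φ(-1.81) = 0.0351; rank = round(1000 × 0.0351) = 35; θ*₍35₎ = 4.887.
Upper: z₀ + z₂ = 2.159; 1 − a(z₀+z₂) = 1.1490; argument = 2.0781 → 2.08; α₂ = 0.9812; rank = 981; θ*₍981₎ = 5.947.

(4.887, 5.947)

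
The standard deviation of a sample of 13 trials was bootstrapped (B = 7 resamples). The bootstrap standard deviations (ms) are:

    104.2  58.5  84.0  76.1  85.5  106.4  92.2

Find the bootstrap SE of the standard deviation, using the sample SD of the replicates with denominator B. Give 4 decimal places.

SE* = 15.3107

Bootstrap SE is the standard deviation of the 7 replicate standard deviations.
Mean of replicates: (104.2 + 58.5 + 84.0 + 76.1 + 85.5 + 106.4 + 92.2) / 7 = 606.90000 / 7 = 86.70000
Sum of squared deviations: (+17.50000)² + (−28.20000)² + (−2.70000)² + (−10.60000)² + (−1.20000)² + (+19.70000)² + (+5.50000)² = 1640.92000
Variance = 1640.92000 / 7 = 234.41714
SE* = √234.41714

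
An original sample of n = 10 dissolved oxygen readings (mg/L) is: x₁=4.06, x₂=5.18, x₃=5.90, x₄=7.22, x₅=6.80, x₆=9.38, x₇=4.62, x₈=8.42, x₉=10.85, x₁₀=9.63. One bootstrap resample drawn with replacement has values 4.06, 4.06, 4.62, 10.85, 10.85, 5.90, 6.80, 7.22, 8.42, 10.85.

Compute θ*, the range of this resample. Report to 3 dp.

Range = 10.85 − 4.06 = 6.790

θ* = 6.790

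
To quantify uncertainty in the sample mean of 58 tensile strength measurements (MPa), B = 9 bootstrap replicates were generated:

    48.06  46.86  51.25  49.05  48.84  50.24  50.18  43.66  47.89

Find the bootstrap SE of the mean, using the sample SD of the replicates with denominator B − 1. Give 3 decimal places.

SE* = 2.250

Bootstrap SE is the standard deviation of the 9 replicate means.
Mean of replicates: (48.06 + 46.86 + 51.25 + 49.05 + 48.84 + 50.24 + 50.18 + 43.66 + 47.89) / 9 = 436.0300 / 9 = 48.4478
Sum of squared deviations: (−0.3878)² + (−1.5878)² + (+2.8022)² + (+0.6022)² + (+0.3922)² + (+1.7922)² + (+1.7322)² + (−4.7878)² + (−0.5578)² = 40.4870
Variance = 40.4870 / 8 = 5.0609
SE* = √5.0609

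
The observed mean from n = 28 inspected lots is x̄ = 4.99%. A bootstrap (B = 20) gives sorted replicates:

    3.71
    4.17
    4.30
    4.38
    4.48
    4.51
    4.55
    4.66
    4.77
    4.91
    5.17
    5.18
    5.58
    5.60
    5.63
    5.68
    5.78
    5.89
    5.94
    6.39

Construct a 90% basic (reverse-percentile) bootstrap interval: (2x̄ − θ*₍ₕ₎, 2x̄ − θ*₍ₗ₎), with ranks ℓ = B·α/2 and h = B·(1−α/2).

(4.04, 6.27)

Percentile endpoints at ranks 1 and 19: θ*₍1₎ = 3.71, θ*₍19₎ = 5.94.
Basic interval reflects these around x̄:
  lower = 2 × 4.99 − 5.94 = 4.04
  upper = 2 × 4.99 − 3.71 = 6.27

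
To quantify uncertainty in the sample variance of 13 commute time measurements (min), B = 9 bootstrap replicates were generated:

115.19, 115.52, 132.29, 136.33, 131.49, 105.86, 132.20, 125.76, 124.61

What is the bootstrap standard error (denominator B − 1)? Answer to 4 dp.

SE* = 10.1549

Bootstrap SE is the standard deviation of the 9 replicate variances.
Mean of replicates: (115.19 + 115.52 + 132.29 + 136.33 + 131.49 + 105.86 + 132.20 + 125.76 + 124.61) / 9 = 1119.25000 / 9 = 124.36111
Sum of squared deviations: (−9.17111)² + (−8.84111)² + (+7.92889)² + (+11.96889)² + (+7.12889)² + (−18.50111)² + (+7.83889)² + (+1.39889)² + (+0.24889)² = 824.97529
Variance = 824.97529 / 8 = 103.12191
SE* = √103.12191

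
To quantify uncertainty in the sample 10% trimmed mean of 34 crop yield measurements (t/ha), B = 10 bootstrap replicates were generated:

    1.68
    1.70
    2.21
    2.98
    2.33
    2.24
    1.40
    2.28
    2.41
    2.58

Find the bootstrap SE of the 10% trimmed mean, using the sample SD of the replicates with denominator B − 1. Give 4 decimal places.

Bootstrap SE is the standard deviation of the 10 replicate 10% trimmed means.
Mean of replicates: (1.68 + 1.70 + 2.21 + 2.98 + 2.33 + 2.24 + 1.40 + 2.28 + 2.41 + 2.58) / 10 = 21.81000 / 10 = 2.18100
Sum of squared deviations: (−0.50100)² + (−0.48100)² + (+0.02900)² + (+0.79900)² + (+0.14900)² + (+0.05900)² + (−0.78100)² + (+0.09900)² + (+0.22900)² + (+0.39900)² = 1.97869
Variance = 1.97869 / 9 = 0.21985
SE* = √0.21985

SE* = 0.4689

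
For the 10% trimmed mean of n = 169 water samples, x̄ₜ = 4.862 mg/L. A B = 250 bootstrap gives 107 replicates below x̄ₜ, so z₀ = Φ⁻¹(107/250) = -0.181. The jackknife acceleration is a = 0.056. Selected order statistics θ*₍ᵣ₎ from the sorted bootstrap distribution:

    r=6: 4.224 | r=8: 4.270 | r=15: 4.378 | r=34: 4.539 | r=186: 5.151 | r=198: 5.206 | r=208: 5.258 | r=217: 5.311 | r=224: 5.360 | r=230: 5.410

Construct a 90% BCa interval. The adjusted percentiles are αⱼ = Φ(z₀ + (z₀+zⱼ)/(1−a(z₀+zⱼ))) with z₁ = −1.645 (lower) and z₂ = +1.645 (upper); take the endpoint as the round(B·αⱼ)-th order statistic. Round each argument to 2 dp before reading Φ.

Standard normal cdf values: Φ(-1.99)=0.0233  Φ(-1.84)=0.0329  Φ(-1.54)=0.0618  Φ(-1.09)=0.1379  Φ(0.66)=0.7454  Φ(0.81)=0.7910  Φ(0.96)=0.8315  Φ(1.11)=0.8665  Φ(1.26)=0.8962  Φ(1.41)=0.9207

Lower: z₀ + z₁ = -0.181 + (-1.645) = -1.826; 1 − a(z₀+z₁) = 1 − (0.056)(-1.826) = 1.1023; argument = -0.181 + (-1.826)/1.1023 = -1.8376 → -1.84.
α₁ = Φ(-1.84) = 0.0329; rank = round(250 × 0.0329) = 8; θ*₍8₎ = 4.270.
Upper: z₀ + z₂ = 1.464; 1 − a(z₀+z₂) = 0.9180; argument = 1.4137 → 1.41; α₂ = 0.9207; rank = 230; θ*₍230₎ = 5.410.

(4.270, 5.410)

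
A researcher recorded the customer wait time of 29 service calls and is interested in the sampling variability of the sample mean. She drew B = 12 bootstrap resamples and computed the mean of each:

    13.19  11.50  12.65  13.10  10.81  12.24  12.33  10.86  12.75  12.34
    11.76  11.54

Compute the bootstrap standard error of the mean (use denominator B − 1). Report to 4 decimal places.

Bootstrap SE is the standard deviation of the 12 replicate means.
Mean of replicates: (13.19 + 11.50 + 12.65 + 13.10 + 10.81 + 12.24 + 12.33 + 10.86 + 12.75 + 12.34 + 11.76 + 11.54) / 12 = 145.07000 / 12 = 12.08917
Sum of squared deviations: (+1.10083)² + (−0.58917)² + (+0.56083)² + (+1.01083)² + (−1.27917)² + (+0.15083)² + (+0.24083)² + (−1.22917)² + (+0.66083)² + (+0.25083)² + (−0.32917)² + (−0.54917)² = 7.03269
Variance = 7.03269 / 11 = 0.63934
SE* = √0.63934

SE* = 0.7996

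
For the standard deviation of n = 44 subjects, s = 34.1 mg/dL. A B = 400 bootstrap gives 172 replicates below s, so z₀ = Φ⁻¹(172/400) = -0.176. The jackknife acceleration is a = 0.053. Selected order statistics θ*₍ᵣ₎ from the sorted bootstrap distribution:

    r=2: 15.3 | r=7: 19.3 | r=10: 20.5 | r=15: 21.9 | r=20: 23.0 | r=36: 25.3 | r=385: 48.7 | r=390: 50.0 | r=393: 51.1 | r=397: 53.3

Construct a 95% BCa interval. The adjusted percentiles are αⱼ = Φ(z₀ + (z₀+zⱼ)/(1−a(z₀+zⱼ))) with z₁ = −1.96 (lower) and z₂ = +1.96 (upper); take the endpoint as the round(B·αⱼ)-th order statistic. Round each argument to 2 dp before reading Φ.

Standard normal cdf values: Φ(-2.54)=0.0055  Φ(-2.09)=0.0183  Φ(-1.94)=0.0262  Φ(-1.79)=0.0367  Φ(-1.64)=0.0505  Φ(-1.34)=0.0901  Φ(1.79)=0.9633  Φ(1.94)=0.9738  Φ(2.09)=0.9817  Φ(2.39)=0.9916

Lower: z₀ + z₁ = -0.176 + (-1.960) = -2.136; 1 − a(z₀+z₁) = 1 − (0.053)(-2.136) = 1.1132; argument = -0.176 + (-2.136)/1.1132 = -2.0948 → -2.09.
α₁ = Φ(-2.09) = 0.0183; rank = round(400 × 0.0183) = 7; θ*₍7₎ = 19.3.
Upper: z₀ + z₂ = 1.784; 1 − a(z₀+z₂) = 0.9054; argument = 1.7943 → 1.79; α₂ = 0.9633; rank = 385; θ*₍385₎ = 48.7.

(19.3, 48.7)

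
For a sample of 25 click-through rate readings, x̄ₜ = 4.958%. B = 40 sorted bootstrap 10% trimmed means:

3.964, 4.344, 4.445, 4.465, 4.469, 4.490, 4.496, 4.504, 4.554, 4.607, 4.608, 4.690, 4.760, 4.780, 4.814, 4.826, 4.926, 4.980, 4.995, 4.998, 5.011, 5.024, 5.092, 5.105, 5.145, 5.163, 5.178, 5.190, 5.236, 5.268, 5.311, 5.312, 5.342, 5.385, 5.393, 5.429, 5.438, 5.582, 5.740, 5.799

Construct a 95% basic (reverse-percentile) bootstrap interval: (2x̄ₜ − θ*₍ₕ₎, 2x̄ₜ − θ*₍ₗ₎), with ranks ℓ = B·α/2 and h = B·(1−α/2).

Percentile endpoints at ranks 1 and 39: θ*₍1₎ = 3.964, θ*₍39₎ = 5.740.
Basic interval reflects these around x̄ₜ:
  lower = 2 × 4.958 − 5.740 = 4.176
  upper = 2 × 4.958 − 3.964 = 5.952

(4.176, 5.952)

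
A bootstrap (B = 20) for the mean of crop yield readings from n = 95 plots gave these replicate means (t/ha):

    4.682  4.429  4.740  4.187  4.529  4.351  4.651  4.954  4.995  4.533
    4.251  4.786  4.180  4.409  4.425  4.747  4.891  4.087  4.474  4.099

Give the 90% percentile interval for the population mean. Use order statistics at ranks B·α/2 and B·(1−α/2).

(4.087, 4.954)

Sorted replicates: 4.087, 4.099, 4.180, 4.187, 4.251, 4.351, 4.409, 4.425, 4.429, 4.474, 4.529, 4.533, 4.651, 4.682, 4.740, 4.747, 4.786, 4.891, 4.954, 4.995
α = 0.10; lower rank = 20 × 0.050 = 1; upper rank = 20 × 0.950 = 19.
The 1st smallest replicate is 4.087; the 19th is 4.954.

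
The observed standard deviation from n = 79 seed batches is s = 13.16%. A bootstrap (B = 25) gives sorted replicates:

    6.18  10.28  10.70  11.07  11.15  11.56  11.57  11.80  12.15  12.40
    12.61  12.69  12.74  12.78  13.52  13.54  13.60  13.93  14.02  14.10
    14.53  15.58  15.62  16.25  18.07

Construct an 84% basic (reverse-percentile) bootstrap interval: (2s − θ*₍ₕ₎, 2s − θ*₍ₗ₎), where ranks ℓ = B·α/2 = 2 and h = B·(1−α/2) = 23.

(10.70, 16.04)

Percentile endpoints at ranks 2 and 23: θ*₍2₎ = 10.28, θ*₍23₎ = 15.62.
Basic interval reflects these around s:
  lower = 2 × 13.16 − 15.62 = 10.70
  upper = 2 × 13.16 − 10.28 = 16.04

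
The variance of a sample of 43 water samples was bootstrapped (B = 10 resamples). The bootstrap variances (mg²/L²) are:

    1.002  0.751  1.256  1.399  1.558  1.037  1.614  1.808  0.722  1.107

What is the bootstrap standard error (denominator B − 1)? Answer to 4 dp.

Bootstrap SE is the standard deviation of the 10 replicate variances.
Mean of replicates: (1.002 + 0.751 + 1.256 + 1.399 + 1.558 + 1.037 + 1.614 + 1.808 + 0.722 + 1.107) / 10 = 12.25400 / 10 = 1.22540
Sum of squared deviations: (−0.22340)² + (−0.47440)² + (+0.03060)² + (+0.17360)² + (+0.33260)² + (−0.18840)² + (+0.38860)² + (+0.58260)² + (−0.50340)² + (−0.11840)² = 1.21002
Variance = 1.21002 / 9 = 0.13445
SE* = √0.13445

SE* = 0.3667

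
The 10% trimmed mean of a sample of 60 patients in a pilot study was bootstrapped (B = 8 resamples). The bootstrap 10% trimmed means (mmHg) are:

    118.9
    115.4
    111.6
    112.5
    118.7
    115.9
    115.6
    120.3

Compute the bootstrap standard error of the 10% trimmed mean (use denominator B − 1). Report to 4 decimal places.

SE* = 3.0759

Bootstrap SE is the standard deviation of the 8 replicate 10% trimmed means.
Mean of replicates: (118.9 + 115.4 + 111.6 + 112.5 + 118.7 + 115.9 + 115.6 + 120.3) / 8 = 928.90000 / 8 = 116.11250
Sum of squared deviations: (+2.78750)² + (−0.71250)² + (−4.51250)² + (−3.61250)² + (+2.58750)² + (−0.21250)² + (−0.51250)² + (+4.18750)² = 66.22875
Variance = 66.22875 / 7 = 9.46125
SE* = √9.46125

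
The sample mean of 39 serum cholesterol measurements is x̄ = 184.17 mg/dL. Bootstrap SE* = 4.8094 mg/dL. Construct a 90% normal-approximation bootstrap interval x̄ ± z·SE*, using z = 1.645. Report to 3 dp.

(176.259, 192.081)

Margin = 1.645 × 4.8094 = 7.9115
Interval: 184.17 ± 7.9115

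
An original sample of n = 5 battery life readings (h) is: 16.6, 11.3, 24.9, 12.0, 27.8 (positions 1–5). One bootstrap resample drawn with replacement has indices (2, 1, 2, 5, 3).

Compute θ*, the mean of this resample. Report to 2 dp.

Resample values: 11.3, 16.6, 11.3, 27.8, 24.9.
Mean = (11.3 + 16.6 + 11.3 + 27.8 + 24.9) / 5 = 91.90 / 5 = 18.38

θ* = 18.38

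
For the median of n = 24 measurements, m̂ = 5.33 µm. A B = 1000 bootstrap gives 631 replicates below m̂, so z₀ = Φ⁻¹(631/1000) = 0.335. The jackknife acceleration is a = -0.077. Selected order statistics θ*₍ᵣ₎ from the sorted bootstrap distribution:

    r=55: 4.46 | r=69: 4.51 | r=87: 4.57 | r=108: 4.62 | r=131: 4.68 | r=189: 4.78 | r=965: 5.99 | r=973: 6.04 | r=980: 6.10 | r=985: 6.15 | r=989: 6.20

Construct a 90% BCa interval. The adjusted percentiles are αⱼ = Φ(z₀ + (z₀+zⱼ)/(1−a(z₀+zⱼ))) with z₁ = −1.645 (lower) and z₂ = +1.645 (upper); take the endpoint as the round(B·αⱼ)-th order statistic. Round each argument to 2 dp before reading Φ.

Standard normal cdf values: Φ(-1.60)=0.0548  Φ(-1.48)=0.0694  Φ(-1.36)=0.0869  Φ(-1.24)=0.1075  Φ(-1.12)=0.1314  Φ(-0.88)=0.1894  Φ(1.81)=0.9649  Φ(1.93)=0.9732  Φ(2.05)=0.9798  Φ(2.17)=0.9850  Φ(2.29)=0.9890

(4.68, 6.10)

Lower: z₀ + z₁ = 0.335 + (-1.645) = -1.310; 1 − a(z₀+z₁) = 1 − (-0.077)(-1.310) = 0.8991; argument = 0.335 + (-1.310)/0.8991 = -1.1220 → -1.12.
α₁ = Φ(-1.12) = 0.1314; rank = round(1000 × 0.1314) = 131; θ*₍131₎ = 4.68.
Upper: z₀ + z₂ = 1.980; 1 − a(z₀+z₂) = 1.1525; argument = 2.0531 → 2.05; α₂ = 0.9798; rank = 980; θ*₍980₎ = 6.10.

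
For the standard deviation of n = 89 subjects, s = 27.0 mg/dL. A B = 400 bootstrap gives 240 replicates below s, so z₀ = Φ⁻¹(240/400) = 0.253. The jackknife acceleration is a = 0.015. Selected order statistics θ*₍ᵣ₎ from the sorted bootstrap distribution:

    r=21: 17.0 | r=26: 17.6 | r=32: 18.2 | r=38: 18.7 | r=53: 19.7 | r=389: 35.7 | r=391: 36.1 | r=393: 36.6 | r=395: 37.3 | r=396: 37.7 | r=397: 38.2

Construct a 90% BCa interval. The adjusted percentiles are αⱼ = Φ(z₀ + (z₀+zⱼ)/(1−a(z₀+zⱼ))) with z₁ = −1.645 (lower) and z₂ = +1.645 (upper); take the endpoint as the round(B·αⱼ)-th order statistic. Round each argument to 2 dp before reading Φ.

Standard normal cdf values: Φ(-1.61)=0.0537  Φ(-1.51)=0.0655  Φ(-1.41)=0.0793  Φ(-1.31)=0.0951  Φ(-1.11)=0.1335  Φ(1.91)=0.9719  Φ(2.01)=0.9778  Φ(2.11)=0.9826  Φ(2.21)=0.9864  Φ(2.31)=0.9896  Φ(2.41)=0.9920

(19.7, 37.3)

Lower: z₀ + z₁ = 0.253 + (-1.645) = -1.392; 1 − a(z₀+z₁) = 1 − (0.015)(-1.392) = 1.0209; argument = 0.253 + (-1.392)/1.0209 = -1.1105 → -1.11.
α₁ = Φ(-1.11) = 0.1335; rank = round(400 × 0.1335) = 53; θ*₍53₎ = 19.7.
Upper: z₀ + z₂ = 1.898; 1 − a(z₀+z₂) = 0.9715; argument = 2.2066 → 2.21; α₂ = 0.9864; rank = 395; θ*₍395₎ = 37.3.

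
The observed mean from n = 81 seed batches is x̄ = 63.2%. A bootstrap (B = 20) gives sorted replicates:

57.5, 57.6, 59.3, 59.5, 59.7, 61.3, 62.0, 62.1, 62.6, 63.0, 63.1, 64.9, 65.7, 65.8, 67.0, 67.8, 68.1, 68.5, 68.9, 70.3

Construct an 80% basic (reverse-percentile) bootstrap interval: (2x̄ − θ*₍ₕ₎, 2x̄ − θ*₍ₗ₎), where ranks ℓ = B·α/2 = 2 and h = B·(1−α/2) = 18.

(57.9, 68.8)

Percentile endpoints at ranks 2 and 18: θ*₍2₎ = 57.6, θ*₍18₎ = 68.5.
Basic interval reflects these around x̄:
  lower = 2 × 63.2 − 68.5 = 57.9
  upper = 2 × 63.2 − 57.6 = 68.8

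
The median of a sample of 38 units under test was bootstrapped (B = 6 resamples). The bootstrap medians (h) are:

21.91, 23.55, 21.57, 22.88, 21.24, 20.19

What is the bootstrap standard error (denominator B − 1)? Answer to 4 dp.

SE* = 1.1959

Bootstrap SE is the standard deviation of the 6 replicate medians.
Mean of replicates: (21.91 + 23.55 + 21.57 + 22.88 + 21.24 + 20.19) / 6 = 131.34000 / 6 = 21.89000
Sum of squared deviations: (+0.02000)² + (+1.66000)² + (−0.32000)² + (+0.99000)² + (−0.65000)² + (−1.70000)² = 7.15100
Variance = 7.15100 / 5 = 1.43020
SE* = √1.43020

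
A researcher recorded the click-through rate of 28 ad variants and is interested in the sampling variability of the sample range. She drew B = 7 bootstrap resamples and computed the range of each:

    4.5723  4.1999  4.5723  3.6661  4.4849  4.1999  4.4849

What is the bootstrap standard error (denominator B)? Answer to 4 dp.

Bootstrap SE is the standard deviation of the 7 replicate ranges.
Mean of replicates: (4.5723 + 4.1999 + 4.5723 + 3.6661 + 4.4849 + 4.1999 + 4.4849) / 7 = 30.18030 / 7 = 4.31147
Sum of squared deviations: (+0.26083)² + (−0.11157)² + (+0.26083)² + (−0.64537)² + (+0.17343)² + (−0.11157)² + (+0.17343)² = 0.63762
Variance = 0.63762 / 7 = 0.09109
SE* = √0.09109

SE* = 0.3018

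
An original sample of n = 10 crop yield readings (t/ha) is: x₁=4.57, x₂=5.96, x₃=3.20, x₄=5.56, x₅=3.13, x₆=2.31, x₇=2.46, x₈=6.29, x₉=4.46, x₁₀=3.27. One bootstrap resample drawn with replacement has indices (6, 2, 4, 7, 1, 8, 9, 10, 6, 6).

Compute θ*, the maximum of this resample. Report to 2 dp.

θ* = 6.29

Resample values: 2.31, 5.96, 5.56, 2.46, 4.57, 6.29, 4.46, 3.27, 2.31, 2.31.
Maximum = 6.29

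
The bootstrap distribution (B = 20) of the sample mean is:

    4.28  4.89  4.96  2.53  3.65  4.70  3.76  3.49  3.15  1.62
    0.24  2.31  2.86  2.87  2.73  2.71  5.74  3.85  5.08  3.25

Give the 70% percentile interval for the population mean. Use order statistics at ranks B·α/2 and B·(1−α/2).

(2.31, 4.89)

Sorted replicates: 0.24, 1.62, 2.31, 2.53, 2.71, 2.73, 2.86, 2.87, 3.15, 3.25, 3.49, 3.65, 3.76, 3.85, 4.28, 4.70, 4.89, 4.96, 5.08, 5.74
α = 0.30; lower rank = 20 × 0.150 = 3; upper rank = 20 × 0.850 = 17.
The 3rd smallest replicate is 2.31; the 17th is 4.89.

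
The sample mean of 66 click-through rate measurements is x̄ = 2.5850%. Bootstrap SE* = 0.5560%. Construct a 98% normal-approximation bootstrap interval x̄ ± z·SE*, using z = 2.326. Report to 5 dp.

(1.29174, 3.87826)

Margin = 2.326 × 0.5560 = 1.293256
Interval: 2.5850 ± 1.293256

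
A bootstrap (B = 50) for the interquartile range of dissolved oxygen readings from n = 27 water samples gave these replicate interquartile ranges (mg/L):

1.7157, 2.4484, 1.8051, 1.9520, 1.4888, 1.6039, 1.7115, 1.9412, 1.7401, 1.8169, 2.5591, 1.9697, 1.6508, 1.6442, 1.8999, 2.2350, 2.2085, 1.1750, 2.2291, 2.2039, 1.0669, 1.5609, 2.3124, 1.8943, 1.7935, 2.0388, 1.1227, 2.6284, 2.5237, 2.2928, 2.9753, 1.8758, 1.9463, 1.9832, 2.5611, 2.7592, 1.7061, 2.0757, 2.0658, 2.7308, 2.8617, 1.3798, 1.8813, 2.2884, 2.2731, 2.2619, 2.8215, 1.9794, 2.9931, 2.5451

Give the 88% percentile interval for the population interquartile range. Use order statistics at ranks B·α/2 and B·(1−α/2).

Sorted replicates: 1.0669, 1.1227, 1.1750, 1.3798, 1.4888, 1.5609, 1.6039, 1.6442, 1.6508, 1.7061, 1.7115, 1.7157, 1.7401, 1.7935, 1.8051, 1.8169, 1.8758, 1.8813, 1.8943, 1.8999, 1.9412, 1.9463, 1.9520, 1.9697, 1.9794, 1.9832, 2.0388, 2.0658, 2.0757, 2.2039, 2.2085, 2.2291, 2.2350, 2.2619, 2.2731, 2.2884, 2.2928, 2.3124, 2.4484, 2.5237, 2.5451, 2.5591, 2.5611, 2.6284, 2.7308, 2.7592, 2.8215, 2.8617, 2.9753, 2.9931
α = 0.12; lower rank = 50 × 0.060 = 3; upper rank = 50 × 0.940 = 47.
The 3rd smallest replicate is 1.1750; the 47th is 2.8215.

(1.1750, 2.8215)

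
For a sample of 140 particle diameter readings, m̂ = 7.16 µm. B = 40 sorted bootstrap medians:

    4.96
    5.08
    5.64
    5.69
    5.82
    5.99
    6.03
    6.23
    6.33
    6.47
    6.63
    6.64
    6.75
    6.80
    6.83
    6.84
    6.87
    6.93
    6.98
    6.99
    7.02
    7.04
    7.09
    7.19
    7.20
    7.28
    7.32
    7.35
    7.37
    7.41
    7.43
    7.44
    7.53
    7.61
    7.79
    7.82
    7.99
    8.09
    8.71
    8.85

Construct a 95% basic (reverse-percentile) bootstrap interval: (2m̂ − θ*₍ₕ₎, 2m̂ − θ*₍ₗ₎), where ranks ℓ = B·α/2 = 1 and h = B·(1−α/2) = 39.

(5.61, 9.36)

Percentile endpoints at ranks 1 and 39: θ*₍1₎ = 4.96, θ*₍39₎ = 8.71.
Basic interval reflects these around m̂:
  lower = 2 × 7.16 − 8.71 = 5.61
  upper = 2 × 7.16 − 4.96 = 9.36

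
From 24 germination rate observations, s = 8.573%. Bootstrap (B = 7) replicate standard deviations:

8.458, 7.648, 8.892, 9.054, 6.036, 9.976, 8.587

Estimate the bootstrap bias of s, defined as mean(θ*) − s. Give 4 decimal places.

mean(θ*) = (8.458 + 7.648 + 8.892 + 9.054 + 6.036 + 9.976 + 8.587) / 7 = 8.37871
bias = 8.37871 − 8.573

bias = −0.1943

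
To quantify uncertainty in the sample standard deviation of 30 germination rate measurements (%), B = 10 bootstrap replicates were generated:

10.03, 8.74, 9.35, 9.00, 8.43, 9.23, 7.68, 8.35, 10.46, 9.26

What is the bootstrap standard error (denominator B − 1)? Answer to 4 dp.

SE* = 0.8141

Bootstrap SE is the standard deviation of the 10 replicate standard deviations.
Mean of replicates: (10.03 + 8.74 + 9.35 + 9.00 + 8.43 + 9.23 + 7.68 + 8.35 + 10.46 + 9.26) / 10 = 90.53000 / 10 = 9.05300
Sum of squared deviations: (+0.97700)² + (−0.31300)² + (+0.29700)² + (−0.05300)² + (−0.62300)² + (+0.17700)² + (−1.37300)² + (−0.70300)² + (+1.40700)² + (+0.20700)² = 5.96481
Variance = 5.96481 / 9 = 0.66276
SE* = √0.66276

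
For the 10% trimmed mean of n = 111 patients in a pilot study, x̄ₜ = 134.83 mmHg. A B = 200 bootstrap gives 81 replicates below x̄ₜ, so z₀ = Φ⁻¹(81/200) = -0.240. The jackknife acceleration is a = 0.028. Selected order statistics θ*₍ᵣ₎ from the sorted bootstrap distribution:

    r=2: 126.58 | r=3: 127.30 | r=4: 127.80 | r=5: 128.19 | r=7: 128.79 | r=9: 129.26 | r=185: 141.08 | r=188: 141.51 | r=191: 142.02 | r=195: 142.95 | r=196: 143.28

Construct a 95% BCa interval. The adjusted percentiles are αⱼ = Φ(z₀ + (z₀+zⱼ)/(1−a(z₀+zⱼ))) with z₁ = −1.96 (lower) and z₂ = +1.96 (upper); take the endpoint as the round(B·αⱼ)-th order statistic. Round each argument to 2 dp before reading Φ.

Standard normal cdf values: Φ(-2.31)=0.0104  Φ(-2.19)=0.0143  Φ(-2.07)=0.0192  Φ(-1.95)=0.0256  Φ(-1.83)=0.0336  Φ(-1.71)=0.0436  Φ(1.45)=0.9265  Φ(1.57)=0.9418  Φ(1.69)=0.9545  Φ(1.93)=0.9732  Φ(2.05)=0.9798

Lower: z₀ + z₁ = -0.240 + (-1.960) = -2.200; 1 − a(z₀+z₁) = 1 − (0.028)(-2.200) = 1.0616; argument = -0.240 + (-2.200)/1.0616 = -2.3123 → -2.31.
α₁ = Φ(-2.31) = 0.0104; rank = round(200 × 0.0104) = 2; θ*₍2₎ = 126.58.
Upper: z₀ + z₂ = 1.720; 1 − a(z₀+z₂) = 0.9518; argument = 1.5670 → 1.57; α₂ = 0.9418; rank = 188; θ*₍188₎ = 141.51.

(126.58, 141.51)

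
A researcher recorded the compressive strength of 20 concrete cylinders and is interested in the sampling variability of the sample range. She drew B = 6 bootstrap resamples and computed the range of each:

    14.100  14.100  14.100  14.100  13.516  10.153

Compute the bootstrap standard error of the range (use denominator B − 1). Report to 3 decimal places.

Bootstrap SE is the standard deviation of the 6 replicate ranges.
Mean of replicates: (14.100 + 14.100 + 14.100 + 14.100 + 13.516 + 10.153) / 6 = 80.0690 / 6 = 13.3448
Sum of squared deviations: (+0.7552)² + (+0.7552)² + (+0.7552)² + (+0.7552)² + (+0.1712)² + (−3.1918)² = 12.4982
Variance = 12.4982 / 5 = 2.4996
SE* = √2.4996

SE* = 1.581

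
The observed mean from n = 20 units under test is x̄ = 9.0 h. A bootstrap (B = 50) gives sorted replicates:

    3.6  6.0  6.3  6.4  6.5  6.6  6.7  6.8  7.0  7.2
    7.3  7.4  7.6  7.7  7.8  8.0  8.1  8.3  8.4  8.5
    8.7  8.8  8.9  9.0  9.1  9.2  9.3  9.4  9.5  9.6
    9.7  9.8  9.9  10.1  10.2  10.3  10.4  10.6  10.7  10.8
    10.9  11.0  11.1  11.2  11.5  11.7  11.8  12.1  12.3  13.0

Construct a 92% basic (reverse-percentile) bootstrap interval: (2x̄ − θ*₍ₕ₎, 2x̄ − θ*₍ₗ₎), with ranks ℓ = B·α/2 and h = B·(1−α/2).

Percentile endpoints at ranks 2 and 48: θ*₍2₎ = 6.0, θ*₍48₎ = 12.1.
Basic interval reflects these around x̄:
  lower = 2 × 9.0 − 12.1 = 5.9
  upper = 2 × 9.0 − 6.0 = 12.0

(5.9, 12.0)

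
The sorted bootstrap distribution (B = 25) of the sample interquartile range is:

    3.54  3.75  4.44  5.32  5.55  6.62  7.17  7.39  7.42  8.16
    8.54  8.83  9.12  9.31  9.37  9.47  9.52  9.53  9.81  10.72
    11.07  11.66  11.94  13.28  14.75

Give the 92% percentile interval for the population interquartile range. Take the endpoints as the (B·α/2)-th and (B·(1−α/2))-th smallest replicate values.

(3.54, 13.28)

α = 0.08; lower rank = 25 × 0.040 = 1; upper rank = 25 × 0.960 = 24.
The 1st smallest replicate is 3.54; the 24th is 13.28.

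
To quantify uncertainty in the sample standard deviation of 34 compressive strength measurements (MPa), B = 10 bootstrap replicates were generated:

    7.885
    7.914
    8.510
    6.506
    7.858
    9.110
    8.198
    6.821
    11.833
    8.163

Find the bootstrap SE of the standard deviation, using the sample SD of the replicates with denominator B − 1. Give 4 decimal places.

SE* = 1.4579

Bootstrap SE is the standard deviation of the 10 replicate standard deviations.
Mean of replicates: (7.885 + 7.914 + 8.510 + 6.506 + 7.858 + 9.110 + 8.198 + 6.821 + 11.833 + 8.163) / 10 = 82.79800 / 10 = 8.27980
Sum of squared deviations: (−0.39480)² + (−0.36580)² + (+0.23020)² + (−1.77380)² + (−0.42180)² + (+0.83020)² + (−0.08180)² + (−1.45880)² + (+3.55320)² + (−0.11680)² = 19.12984
Variance = 19.12984 / 9 = 2.12554
SE* = √2.12554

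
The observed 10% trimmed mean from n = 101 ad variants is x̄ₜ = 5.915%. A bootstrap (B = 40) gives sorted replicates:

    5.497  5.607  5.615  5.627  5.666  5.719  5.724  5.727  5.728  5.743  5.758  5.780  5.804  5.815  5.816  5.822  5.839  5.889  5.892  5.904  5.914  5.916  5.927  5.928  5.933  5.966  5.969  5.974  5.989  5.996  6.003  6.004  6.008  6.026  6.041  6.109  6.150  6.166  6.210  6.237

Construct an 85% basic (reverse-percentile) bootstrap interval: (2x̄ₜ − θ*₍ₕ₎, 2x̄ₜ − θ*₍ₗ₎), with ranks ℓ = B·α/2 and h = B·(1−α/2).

(5.680, 6.215)

Percentile endpoints at ranks 3 and 37: θ*₍3₎ = 5.615, θ*₍37₎ = 6.150.
Basic interval reflects these around x̄ₜ:
  lower = 2 × 5.915 − 6.150 = 5.680
  upper = 2 × 5.915 − 5.615 = 6.215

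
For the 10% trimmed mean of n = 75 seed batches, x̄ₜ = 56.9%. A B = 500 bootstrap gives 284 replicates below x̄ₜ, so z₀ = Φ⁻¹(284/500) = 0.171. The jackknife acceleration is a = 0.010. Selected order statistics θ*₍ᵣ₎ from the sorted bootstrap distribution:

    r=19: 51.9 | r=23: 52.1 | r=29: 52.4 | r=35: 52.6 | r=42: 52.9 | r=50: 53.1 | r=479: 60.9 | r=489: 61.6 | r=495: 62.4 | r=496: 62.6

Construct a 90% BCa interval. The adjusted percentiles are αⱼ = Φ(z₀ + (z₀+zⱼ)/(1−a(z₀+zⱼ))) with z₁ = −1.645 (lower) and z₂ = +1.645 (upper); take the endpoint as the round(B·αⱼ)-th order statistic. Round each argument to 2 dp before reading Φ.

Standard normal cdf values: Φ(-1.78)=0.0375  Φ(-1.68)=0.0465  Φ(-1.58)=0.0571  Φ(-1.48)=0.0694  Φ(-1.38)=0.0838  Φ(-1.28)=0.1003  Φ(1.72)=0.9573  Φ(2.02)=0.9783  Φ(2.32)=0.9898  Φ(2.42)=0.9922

(53.1, 61.6)

Lower: z₀ + z₁ = 0.171 + (-1.645) = -1.474; 1 − a(z₀+z₁) = 1 − (0.010)(-1.474) = 1.0147; argument = 0.171 + (-1.474)/1.0147 = -1.2816 → -1.28.
α₁ = Φ(-1.28) = 0.1003; rank = round(500 × 0.1003) = 50; θ*₍50₎ = 53.1.
Upper: z₀ + z₂ = 1.816; 1 − a(z₀+z₂) = 0.9818; argument = 2.0206 → 2.02; α₂ = 0.9783; rank = 489; θ*₍489₎ = 61.6.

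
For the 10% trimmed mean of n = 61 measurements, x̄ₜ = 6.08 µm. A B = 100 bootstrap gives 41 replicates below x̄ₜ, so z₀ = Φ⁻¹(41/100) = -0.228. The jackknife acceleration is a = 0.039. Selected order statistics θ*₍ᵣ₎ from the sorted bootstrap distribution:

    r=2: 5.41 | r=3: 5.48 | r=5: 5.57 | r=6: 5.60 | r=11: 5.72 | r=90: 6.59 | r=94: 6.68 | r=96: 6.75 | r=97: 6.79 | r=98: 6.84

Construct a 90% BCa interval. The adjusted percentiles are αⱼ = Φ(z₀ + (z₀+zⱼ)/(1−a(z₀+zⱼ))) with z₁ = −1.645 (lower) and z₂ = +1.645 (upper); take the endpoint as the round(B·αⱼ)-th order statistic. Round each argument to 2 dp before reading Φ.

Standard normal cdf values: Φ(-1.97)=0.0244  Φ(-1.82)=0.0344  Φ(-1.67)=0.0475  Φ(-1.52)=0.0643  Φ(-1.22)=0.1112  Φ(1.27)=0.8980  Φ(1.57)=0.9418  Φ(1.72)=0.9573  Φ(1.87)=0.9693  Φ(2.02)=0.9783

(5.41, 6.59)

Lower: z₀ + z₁ = -0.228 + (-1.645) = -1.873; 1 − a(z₀+z₁) = 1 − (0.039)(-1.873) = 1.0730; argument = -0.228 + (-1.873)/1.0730 = -1.9735 → -1.97.
α₁ = Φ(-1.97) = 0.0244; rank = round(100 × 0.0244) = 2; θ*₍2₎ = 5.41.
Upper: z₀ + z₂ = 1.417; 1 − a(z₀+z₂) = 0.9447; argument = 1.2719 → 1.27; α₂ = 0.8980; rank = 90; θ*₍90₎ = 6.59.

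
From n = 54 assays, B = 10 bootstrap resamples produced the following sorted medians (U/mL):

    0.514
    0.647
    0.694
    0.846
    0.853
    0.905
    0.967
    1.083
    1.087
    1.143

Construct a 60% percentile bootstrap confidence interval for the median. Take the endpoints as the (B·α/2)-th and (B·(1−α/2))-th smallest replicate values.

α = 0.40; lower rank = 10 × 0.200 = 2; upper rank = 10 × 0.800 = 8.
The 2nd smallest replicate is 0.647; the 8th is 1.083.

(0.647, 1.083)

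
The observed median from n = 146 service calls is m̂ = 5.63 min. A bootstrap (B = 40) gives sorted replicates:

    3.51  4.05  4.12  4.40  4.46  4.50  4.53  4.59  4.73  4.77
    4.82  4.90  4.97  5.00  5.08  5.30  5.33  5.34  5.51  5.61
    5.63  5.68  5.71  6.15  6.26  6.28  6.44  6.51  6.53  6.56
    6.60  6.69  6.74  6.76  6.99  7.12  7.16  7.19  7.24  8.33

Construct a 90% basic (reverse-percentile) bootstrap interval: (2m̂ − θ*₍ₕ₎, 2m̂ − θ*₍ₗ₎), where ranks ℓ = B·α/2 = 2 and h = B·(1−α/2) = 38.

Percentile endpoints at ranks 2 and 38: θ*₍2₎ = 4.05, θ*₍38₎ = 7.19.
Basic interval reflects these around m̂:
  lower = 2 × 5.63 − 7.19 = 4.07
  upper = 2 × 5.63 − 4.05 = 7.21

(4.07, 7.21)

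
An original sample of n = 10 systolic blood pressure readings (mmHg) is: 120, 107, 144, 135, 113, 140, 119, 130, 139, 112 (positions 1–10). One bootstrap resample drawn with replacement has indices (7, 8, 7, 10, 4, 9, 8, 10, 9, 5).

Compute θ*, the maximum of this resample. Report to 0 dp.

Resample values: 119, 130, 119, 112, 135, 139, 130, 112, 139, 113.
Maximum = 139

θ* = 139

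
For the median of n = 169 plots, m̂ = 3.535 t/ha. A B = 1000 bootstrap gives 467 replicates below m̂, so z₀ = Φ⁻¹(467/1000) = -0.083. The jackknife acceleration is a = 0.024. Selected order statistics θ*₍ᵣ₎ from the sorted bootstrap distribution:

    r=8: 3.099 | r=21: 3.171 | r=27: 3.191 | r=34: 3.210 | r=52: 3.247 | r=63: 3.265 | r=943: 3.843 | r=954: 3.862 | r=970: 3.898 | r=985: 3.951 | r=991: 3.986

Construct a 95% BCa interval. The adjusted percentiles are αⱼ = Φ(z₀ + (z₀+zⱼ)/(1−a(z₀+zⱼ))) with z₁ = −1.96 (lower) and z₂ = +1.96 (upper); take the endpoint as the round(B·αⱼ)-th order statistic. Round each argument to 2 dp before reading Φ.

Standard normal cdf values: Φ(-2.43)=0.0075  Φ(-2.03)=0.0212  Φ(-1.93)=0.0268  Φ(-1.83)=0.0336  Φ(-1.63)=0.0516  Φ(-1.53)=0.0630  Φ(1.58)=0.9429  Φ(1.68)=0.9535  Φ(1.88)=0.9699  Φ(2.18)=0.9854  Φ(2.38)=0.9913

(3.171, 3.898)

Lower: z₀ + z₁ = -0.083 + (-1.960) = -2.043; 1 − a(z₀+z₁) = 1 − (0.024)(-2.043) = 1.0490; argument = -0.083 + (-2.043)/1.0490 = -2.0305 → -2.03.
α₁ = Φ(-2.03) = 0.0212; rank = round(1000 × 0.0212) = 21; θ*₍21₎ = 3.171.
Upper: z₀ + z₂ = 1.877; 1 − a(z₀+z₂) = 0.9550; argument = 1.8825 → 1.88; α₂ = 0.9699; rank = 970; θ*₍970₎ = 3.898.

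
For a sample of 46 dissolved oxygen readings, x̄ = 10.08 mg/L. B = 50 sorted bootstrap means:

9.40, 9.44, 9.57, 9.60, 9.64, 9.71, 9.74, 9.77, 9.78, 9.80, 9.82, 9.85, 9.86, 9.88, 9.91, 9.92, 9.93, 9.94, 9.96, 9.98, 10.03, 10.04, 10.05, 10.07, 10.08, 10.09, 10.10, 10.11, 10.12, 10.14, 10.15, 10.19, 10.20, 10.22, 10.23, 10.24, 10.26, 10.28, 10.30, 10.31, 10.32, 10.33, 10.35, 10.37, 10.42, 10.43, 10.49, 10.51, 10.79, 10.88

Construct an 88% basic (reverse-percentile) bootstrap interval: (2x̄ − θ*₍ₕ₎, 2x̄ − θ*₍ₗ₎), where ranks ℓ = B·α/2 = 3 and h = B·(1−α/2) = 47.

(9.67, 10.59)

Percentile endpoints at ranks 3 and 47: θ*₍3₎ = 9.57, θ*₍47₎ = 10.49.
Basic interval reflects these around x̄:
  lower = 2 × 10.08 − 10.49 = 9.67
  upper = 2 × 10.08 − 9.57 = 10.59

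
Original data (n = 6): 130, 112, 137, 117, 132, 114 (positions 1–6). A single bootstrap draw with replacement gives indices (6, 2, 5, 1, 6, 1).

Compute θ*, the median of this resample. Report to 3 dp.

Resample values: 114, 112, 132, 130, 114, 130.
Sorted: 112, 114, 114, 130, 130, 132
Median = average of the two middle values = 122.000

θ* = 122.000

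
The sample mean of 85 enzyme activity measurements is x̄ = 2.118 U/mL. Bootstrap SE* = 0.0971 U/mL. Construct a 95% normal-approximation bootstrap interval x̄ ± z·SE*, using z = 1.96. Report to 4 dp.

Margin = 1.96 × 0.0971 = 0.19032
Interval: 2.118 ± 0.19032

(1.9277, 2.3083)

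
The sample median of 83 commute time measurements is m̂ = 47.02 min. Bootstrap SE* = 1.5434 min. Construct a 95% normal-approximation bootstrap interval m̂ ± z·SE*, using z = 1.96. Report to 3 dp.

Margin = 1.96 × 1.5434 = 3.0251
Interval: 47.02 ± 3.0251

(43.995, 50.045)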